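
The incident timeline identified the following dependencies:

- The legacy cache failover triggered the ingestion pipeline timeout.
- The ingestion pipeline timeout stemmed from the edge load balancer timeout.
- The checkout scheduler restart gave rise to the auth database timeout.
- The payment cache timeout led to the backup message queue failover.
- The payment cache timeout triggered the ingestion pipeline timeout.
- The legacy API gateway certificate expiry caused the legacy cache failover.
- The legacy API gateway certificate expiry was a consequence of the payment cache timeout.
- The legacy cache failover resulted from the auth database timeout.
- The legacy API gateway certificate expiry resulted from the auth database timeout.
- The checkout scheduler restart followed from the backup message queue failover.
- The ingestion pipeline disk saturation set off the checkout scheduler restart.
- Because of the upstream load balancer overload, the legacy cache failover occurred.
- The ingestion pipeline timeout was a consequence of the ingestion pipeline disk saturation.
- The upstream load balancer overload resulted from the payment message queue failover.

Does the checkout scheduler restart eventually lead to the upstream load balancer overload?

No

The checkout scheduler restart leads to the auth database timeout, the legacy API gateway certificate expiry, the legacy cache failover, the ingestion pipeline timeout; the upstream load balancer overload is not among them.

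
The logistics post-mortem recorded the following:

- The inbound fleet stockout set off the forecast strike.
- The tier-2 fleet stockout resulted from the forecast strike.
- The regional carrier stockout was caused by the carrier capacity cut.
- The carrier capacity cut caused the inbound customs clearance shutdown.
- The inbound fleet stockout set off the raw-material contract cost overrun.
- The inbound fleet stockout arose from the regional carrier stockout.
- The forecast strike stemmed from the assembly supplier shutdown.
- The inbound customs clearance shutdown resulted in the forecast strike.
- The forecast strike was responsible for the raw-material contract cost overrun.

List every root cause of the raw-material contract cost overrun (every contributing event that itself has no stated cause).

Tracing upstream from the raw-material contract cost overrun: the raw-material contract cost overrun ← the inbound fleet stockout ← the regional carrier stockout ← the carrier capacity cut.
A separate upstream branch: the raw-material contract cost overrun ← the forecast strike ← the assembly supplier shutdown.
Each of those chain origins has no stated cause.

the assembly supplier shutdown, the carrier capacity cut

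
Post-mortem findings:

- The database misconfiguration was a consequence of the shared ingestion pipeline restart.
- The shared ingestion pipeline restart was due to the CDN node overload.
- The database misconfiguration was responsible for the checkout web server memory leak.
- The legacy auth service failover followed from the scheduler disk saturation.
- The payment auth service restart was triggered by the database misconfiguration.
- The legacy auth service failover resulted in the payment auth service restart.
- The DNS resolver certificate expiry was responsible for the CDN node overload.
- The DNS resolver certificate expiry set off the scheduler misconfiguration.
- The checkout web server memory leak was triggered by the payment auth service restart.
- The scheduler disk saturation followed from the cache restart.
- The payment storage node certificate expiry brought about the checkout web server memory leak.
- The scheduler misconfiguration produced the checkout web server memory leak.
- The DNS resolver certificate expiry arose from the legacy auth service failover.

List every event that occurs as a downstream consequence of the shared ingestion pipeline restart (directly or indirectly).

the checkout web server memory leak, the database misconfiguration, the payment auth service restart

Direct effects: the database misconfiguration.
2 steps out: the payment auth service restart, the checkout web server memory leak.
Not reachable from it: the cache restart, the scheduler disk saturation, the legacy auth service failover, the DNS resolver certificate expiry, the scheduler misconfiguration, the CDN node overload, the payment storage node certificate expiry.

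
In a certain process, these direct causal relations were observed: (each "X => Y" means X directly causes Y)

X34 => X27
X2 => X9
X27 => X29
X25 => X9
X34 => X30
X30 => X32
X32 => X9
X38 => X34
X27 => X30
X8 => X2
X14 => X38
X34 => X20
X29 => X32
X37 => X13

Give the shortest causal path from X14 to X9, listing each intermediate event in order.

X14 → X38
X38 → X34
X34 → X30
X30 → X32
X32 → X9
Length: 5 steps.

X14 → X38 → X34 → X30 → X32 → X9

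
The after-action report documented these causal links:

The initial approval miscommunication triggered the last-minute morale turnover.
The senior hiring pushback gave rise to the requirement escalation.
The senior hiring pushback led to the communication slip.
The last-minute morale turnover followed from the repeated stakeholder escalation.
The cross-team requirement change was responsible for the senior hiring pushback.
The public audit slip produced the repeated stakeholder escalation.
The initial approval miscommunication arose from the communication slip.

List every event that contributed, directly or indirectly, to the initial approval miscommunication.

the communication slip, the cross-team requirement change, the senior hiring pushback

Immediate cause of the initial approval miscommunication: the communication slip.
Further upstream: the cross-team requirement change, the senior hiring pushback.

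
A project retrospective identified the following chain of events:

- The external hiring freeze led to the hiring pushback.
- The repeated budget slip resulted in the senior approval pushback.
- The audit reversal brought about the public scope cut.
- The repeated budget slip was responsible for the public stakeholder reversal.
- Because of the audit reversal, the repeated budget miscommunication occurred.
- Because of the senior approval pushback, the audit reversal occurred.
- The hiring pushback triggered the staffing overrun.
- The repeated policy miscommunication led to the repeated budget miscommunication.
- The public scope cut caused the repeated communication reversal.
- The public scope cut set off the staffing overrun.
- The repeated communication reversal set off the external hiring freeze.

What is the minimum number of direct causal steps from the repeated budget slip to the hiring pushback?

6

Shortest chain: the repeated budget slip → the senior approval pushback → the audit reversal → the public scope cut → the repeated communication reversal → the external hiring freeze → the hiring pushback.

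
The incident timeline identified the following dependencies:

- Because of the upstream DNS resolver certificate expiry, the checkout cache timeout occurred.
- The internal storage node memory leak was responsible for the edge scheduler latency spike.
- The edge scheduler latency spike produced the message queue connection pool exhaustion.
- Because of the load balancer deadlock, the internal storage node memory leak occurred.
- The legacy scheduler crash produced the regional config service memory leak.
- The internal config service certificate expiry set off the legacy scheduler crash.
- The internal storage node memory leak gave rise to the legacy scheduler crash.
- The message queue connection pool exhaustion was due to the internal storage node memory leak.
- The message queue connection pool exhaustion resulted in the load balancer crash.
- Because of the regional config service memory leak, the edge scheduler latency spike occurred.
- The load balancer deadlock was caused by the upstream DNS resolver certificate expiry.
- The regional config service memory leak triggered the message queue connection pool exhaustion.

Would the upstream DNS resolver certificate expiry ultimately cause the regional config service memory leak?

Yes

There is a causal chain: the upstream DNS resolver certificate expiry → the load balancer deadlock → the internal storage node memory leak → the legacy scheduler crash → the regional config service memory leak.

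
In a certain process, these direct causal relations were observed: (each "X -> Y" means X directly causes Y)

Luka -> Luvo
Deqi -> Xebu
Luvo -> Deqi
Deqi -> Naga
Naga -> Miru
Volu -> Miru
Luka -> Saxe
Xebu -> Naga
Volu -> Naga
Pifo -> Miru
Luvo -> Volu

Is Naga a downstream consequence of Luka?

Yes

There is a causal chain: Luka → Luvo → Deqi → Naga.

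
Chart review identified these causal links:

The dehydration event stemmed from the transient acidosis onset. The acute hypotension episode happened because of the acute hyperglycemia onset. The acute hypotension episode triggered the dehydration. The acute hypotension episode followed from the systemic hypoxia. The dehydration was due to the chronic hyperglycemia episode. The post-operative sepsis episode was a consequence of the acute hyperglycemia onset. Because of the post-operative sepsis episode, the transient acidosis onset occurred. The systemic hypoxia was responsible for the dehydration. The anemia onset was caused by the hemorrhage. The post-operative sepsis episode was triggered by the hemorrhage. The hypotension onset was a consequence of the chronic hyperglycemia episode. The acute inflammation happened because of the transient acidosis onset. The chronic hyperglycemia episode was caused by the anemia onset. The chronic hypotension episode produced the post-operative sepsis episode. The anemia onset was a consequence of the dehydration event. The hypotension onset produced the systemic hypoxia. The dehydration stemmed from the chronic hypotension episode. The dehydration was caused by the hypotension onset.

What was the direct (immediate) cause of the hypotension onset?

Upstream contributors include the chronic hypotension episode, the acute hyperglycemia onset, the hemorrhage, the post-operative sepsis episode, the transient acidosis onset, the dehydration event, the anemia onset, but only the chronic hyperglycemia episode feeds directly into the hypotension onset.

the chronic hyperglycemia episode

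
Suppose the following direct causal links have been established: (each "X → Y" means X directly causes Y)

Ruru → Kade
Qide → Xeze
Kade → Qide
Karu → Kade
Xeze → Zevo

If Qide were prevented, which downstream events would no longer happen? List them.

Downstream of Qide: Xeze, Zevo.

Xeze, Zevo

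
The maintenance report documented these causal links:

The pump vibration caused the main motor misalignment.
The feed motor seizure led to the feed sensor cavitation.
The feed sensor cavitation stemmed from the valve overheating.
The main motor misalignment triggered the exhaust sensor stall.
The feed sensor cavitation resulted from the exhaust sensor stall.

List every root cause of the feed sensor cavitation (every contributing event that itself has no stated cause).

Tracing upstream from the feed sensor cavitation: the feed sensor cavitation ← the exhaust sensor stall ← the main motor misalignment ← the pump vibration.
A separate upstream branch: the feed sensor cavitation ← the feed motor seizure.
A separate upstream branch: the feed sensor cavitation ← the valve overheating.
Each of those chain origins has no stated cause.

the feed motor seizure, the pump vibration, the valve overheating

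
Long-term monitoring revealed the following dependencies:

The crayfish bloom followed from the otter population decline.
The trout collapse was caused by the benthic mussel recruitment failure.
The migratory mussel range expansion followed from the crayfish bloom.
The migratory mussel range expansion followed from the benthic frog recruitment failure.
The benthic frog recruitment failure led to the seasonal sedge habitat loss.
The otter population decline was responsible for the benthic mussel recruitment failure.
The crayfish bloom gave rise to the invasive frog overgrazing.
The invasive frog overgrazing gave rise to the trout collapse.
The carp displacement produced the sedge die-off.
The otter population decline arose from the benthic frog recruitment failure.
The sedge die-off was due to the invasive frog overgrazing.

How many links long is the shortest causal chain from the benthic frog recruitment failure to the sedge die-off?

4

Shortest chain: the benthic frog recruitment failure → the otter population decline → the crayfish bloom → the invasive frog overgrazing → the sedge die-off.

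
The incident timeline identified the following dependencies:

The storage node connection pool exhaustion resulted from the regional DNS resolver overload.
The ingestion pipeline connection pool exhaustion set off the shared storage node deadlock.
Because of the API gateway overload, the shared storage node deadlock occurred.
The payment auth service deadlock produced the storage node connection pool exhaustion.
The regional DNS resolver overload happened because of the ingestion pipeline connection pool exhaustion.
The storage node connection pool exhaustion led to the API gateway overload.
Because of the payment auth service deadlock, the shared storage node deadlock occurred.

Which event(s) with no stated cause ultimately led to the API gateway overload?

the ingestion pipeline connection pool exhaustion, the payment auth service deadlock

Tracing upstream from the API gateway overload: the API gateway overload ← the storage node connection pool exhaustion ← the payment auth service deadlock.
A separate upstream branch: the API gateway overload ← the storage node connection pool exhaustion ← the regional DNS resolver overload ← the ingestion pipeline connection pool exhaustion.
Each of those chain origins has no stated cause.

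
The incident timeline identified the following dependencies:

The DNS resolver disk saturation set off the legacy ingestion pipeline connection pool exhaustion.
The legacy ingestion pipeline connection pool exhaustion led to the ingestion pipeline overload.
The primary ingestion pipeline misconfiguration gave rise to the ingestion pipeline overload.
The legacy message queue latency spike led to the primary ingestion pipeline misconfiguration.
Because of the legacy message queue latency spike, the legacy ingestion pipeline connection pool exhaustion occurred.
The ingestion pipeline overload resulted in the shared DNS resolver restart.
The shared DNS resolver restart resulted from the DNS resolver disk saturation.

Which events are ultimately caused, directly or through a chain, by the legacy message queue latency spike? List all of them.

Direct effects: the legacy ingestion pipeline connection pool exhaustion, the primary ingestion pipeline misconfiguration.
2 steps out: the ingestion pipeline overload.
3 steps out: the shared DNS resolver restart.
Not reachable from it: the DNS resolver disk saturation.

the ingestion pipeline overload, the legacy ingestion pipeline connection pool exhaustion, the primary ingestion pipeline misconfiguration, the shared DNS resolver restart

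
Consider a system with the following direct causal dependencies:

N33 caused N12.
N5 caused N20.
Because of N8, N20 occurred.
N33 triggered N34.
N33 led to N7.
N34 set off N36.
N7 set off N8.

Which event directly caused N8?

N7

Upstream contributors include N33, but only N7 feeds directly into N8.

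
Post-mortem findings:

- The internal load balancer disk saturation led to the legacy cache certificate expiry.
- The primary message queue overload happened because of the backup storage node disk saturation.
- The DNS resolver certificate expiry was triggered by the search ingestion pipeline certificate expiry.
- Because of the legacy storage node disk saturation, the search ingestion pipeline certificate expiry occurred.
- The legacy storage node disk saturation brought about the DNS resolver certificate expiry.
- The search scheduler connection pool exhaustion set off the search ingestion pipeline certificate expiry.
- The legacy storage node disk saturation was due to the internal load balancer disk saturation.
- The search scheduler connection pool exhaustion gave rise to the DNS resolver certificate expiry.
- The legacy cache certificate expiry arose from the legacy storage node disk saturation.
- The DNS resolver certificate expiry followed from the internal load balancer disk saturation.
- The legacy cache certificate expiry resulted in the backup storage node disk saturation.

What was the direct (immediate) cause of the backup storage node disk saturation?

Upstream contributors include the internal load balancer disk saturation, the legacy storage node disk saturation, but only the legacy cache certificate expiry feeds directly into the backup storage node disk saturation.

the legacy cache certificate expiry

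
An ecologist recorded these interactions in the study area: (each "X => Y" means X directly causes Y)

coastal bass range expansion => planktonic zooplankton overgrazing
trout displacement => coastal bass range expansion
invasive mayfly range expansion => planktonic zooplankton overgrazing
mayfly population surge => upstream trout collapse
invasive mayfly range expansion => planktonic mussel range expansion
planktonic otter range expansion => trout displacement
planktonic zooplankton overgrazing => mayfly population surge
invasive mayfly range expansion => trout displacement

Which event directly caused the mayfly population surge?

Upstream contributors include the invasive mayfly range expansion, the trout displacement, the coastal bass range expansion, the planktonic otter range expansion, but only the planktonic zooplankton overgrazing feeds directly into the mayfly population surge.

the planktonic zooplankton overgrazing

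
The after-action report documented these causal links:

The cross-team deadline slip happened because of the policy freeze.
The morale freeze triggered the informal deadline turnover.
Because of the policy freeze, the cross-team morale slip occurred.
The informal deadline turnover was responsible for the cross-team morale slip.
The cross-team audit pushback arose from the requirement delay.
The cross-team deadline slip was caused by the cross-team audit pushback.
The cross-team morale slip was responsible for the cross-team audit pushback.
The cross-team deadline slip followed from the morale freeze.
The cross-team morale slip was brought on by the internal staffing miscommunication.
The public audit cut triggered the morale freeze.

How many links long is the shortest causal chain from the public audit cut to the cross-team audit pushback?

Shortest chain: the public audit cut → the morale freeze → the informal deadline turnover → the cross-team morale slip → the cross-team audit pushback.

4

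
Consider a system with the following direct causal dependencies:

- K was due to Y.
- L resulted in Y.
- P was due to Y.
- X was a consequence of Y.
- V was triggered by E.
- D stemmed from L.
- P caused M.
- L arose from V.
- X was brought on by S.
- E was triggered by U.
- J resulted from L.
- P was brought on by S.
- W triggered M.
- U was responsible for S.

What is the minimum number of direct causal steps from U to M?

Shortest chain: U → S → P → M.

3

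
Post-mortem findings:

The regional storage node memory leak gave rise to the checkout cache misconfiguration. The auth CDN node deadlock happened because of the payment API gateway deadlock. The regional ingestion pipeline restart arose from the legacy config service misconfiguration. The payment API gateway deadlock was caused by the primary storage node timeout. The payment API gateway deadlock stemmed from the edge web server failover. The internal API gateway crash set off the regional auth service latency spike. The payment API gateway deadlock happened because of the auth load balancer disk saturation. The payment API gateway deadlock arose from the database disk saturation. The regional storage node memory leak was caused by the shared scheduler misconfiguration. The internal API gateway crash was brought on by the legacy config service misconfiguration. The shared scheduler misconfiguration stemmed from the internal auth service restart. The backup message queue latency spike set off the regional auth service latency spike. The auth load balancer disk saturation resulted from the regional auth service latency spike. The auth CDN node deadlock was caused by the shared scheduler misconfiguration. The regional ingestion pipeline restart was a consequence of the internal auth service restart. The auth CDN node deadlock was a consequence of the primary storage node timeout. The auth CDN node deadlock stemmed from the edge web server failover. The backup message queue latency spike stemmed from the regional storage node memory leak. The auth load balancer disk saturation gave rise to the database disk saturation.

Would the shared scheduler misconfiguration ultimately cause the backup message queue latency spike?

Yes

There is a causal chain: the shared scheduler misconfiguration → the regional storage node memory leak → the backup message queue latency spike.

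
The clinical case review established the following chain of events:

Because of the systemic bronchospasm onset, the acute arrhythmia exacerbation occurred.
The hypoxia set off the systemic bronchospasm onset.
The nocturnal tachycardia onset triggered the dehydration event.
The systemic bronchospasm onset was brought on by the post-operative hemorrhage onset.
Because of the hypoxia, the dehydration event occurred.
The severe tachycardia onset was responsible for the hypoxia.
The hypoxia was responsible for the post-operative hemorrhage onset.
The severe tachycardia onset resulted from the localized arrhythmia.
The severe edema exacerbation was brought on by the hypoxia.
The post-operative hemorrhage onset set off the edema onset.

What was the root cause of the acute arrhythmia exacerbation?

the localized arrhythmia

Tracing upstream from the acute arrhythmia exacerbation: the acute arrhythmia exacerbation ← the systemic bronchospasm onset ← the hypoxia ← the severe tachycardia onset ← the localized arrhythmia.
The localized arrhythmia has no stated cause, so it is the root.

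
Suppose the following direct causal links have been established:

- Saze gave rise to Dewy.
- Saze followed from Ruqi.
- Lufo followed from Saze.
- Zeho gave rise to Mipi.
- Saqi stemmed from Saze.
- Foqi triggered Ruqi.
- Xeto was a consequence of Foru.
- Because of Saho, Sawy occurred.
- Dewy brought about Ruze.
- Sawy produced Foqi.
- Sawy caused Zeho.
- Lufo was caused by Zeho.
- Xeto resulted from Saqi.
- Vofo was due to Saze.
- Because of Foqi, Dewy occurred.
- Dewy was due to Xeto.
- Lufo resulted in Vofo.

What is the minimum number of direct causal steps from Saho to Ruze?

4

Shortest chain: Saho → Sawy → Foqi → Dewy → Ruze.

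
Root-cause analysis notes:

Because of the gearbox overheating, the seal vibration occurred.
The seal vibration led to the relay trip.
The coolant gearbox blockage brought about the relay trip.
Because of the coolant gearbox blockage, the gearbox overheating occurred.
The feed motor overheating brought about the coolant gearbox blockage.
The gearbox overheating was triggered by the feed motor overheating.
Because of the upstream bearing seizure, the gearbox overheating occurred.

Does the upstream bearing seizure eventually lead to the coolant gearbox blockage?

No

The upstream bearing seizure leads to the gearbox overheating, the seal vibration, the relay trip; the coolant gearbox blockage is not among them.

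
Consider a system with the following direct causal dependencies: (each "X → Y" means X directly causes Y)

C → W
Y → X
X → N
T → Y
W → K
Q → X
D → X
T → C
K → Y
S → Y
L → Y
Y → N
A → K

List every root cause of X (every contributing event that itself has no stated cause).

A, D, L, Q, S, T

Tracing upstream from X: X ← Y ← T.
A separate upstream branch: X ← D.
A separate upstream branch: X ← Q.
A separate upstream branch: X ← Y ← K ← A.
A separate upstream branch: X ← Y ← L.
A separate upstream branch: X ← Y ← S.
Each of those chain origins has no stated cause.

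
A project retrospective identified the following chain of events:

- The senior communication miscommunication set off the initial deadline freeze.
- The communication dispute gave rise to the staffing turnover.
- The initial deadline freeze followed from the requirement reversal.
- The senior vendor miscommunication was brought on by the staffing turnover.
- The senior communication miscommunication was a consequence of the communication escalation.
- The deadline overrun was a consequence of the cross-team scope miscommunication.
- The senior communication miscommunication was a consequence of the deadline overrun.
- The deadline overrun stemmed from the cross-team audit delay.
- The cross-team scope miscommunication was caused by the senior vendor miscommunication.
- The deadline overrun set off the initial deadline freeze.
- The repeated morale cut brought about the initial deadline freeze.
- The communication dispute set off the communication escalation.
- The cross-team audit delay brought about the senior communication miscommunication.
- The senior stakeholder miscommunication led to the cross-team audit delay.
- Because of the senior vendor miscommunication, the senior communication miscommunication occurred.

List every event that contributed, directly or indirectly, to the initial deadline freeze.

Immediate causes of the initial deadline freeze: the repeated morale cut, the requirement reversal, the deadline overrun, the senior communication miscommunication.
Further upstream: the communication dispute, the staffing turnover, the senior vendor miscommunication, the cross-team scope miscommunication, the communication escalation, the senior stakeholder miscommunication, the cross-team audit delay.

the communication dispute, the communication escalation, the cross-team audit delay, the cross-team scope miscommunication, the deadline overrun, the repeated morale cut, the requirement reversal, the senior communication miscommunication, the senior stakeholder miscommunication, the senior vendor miscommunication, the staffing turnover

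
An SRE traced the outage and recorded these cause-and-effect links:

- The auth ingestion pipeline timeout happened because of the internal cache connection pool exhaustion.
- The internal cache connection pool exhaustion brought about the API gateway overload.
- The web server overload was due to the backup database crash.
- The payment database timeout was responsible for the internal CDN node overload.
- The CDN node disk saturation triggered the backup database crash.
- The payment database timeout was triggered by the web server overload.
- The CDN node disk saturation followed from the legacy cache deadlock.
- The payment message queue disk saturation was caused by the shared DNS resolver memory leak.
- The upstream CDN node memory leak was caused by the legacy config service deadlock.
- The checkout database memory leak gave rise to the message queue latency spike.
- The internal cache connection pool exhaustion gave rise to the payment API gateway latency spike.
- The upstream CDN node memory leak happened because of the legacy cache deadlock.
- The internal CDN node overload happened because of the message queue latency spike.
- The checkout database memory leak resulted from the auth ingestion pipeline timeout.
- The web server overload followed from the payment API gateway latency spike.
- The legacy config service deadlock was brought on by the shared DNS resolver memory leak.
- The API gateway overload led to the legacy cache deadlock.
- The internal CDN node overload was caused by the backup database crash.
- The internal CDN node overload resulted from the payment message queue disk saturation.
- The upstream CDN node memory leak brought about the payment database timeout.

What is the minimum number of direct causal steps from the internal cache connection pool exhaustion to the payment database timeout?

3

Shortest chain: the internal cache connection pool exhaustion → the payment API gateway latency spike → the web server overload → the payment database timeout.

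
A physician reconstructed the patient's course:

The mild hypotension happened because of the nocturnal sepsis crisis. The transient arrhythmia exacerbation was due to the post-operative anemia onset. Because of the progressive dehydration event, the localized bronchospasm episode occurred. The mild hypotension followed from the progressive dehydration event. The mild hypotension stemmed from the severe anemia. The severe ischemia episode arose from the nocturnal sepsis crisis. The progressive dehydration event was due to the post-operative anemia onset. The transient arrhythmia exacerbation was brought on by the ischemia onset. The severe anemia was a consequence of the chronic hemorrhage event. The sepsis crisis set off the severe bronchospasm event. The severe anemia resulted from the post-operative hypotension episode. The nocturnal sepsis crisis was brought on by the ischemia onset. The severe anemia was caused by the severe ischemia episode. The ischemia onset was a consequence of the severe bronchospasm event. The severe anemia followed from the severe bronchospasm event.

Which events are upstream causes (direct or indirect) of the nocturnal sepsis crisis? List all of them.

the ischemia onset, the sepsis crisis, the severe bronchospasm event

Immediate cause of the nocturnal sepsis crisis: the ischemia onset.
Further upstream: the sepsis crisis, the severe bronchospasm event.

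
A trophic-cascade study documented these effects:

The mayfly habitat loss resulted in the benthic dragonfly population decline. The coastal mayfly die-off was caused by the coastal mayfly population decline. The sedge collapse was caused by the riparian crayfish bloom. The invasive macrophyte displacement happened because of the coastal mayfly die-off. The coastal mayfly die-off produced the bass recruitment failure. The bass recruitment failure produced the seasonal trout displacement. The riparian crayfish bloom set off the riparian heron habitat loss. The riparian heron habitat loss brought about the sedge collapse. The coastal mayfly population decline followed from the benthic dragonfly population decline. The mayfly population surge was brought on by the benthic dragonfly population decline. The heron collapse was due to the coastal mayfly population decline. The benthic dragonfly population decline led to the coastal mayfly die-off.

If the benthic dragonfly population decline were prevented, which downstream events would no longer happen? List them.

Downstream of the benthic dragonfly population decline: the coastal mayfly population decline, the heron collapse, the coastal mayfly die-off, the invasive macrophyte displacement, the mayfly population surge, the bass recruitment failure, the seasonal trout displacement.

the bass recruitment failure, the coastal mayfly die-off, the coastal mayfly population decline, the heron collapse, the invasive macrophyte displacement, the mayfly population surge, the seasonal trout displacement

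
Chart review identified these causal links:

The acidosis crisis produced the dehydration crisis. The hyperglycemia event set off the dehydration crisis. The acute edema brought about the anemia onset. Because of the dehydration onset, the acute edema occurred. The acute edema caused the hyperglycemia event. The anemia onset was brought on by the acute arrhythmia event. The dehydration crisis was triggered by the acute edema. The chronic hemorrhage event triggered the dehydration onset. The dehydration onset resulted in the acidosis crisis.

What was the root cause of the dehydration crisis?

the chronic hemorrhage event

Tracing upstream from the dehydration crisis: the dehydration crisis ← the acute edema ← the dehydration onset ← the chronic hemorrhage event.
The chronic hemorrhage event has no stated cause, so it is the root.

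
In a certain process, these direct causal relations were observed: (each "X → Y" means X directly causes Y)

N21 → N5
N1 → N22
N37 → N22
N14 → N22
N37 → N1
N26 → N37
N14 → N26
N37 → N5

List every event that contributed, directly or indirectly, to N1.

Immediate cause of N1: N37.
Further upstream: N14, N26.

N14, N26, N37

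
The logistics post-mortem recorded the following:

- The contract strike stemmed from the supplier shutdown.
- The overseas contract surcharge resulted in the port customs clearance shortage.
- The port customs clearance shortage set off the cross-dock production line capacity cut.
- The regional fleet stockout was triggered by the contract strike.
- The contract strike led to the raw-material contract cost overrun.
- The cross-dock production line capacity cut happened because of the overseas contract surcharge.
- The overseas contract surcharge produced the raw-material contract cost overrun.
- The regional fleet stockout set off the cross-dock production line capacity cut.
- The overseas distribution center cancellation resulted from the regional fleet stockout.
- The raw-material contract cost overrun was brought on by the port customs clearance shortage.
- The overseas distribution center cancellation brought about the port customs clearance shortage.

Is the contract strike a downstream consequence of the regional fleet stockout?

No

The regional fleet stockout leads to the overseas distribution center cancellation, the port customs clearance shortage, the raw-material contract cost overrun, the cross-dock production line capacity cut; the contract strike is not among them.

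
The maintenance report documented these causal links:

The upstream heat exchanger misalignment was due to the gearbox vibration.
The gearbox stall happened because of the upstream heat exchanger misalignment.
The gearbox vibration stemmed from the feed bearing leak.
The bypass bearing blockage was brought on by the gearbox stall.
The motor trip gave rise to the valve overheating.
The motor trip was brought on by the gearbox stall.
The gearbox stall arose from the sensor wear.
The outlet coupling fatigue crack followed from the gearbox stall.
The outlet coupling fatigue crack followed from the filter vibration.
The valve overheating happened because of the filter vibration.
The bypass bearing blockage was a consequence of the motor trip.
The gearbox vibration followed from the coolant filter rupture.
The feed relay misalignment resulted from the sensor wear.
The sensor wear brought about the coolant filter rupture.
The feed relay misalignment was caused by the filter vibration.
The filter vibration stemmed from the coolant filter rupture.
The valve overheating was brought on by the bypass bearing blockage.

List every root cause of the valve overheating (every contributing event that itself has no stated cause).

Tracing upstream from the valve overheating: the valve overheating ← the filter vibration ← the coolant filter rupture ← the sensor wear.
A separate upstream branch: the valve overheating ← the motor trip ← the gearbox stall ← the upstream heat exchanger misalignment ← the gearbox vibration ← the feed bearing leak.
Each of those chain origins has no stated cause.

the feed bearing leak, the sensor wear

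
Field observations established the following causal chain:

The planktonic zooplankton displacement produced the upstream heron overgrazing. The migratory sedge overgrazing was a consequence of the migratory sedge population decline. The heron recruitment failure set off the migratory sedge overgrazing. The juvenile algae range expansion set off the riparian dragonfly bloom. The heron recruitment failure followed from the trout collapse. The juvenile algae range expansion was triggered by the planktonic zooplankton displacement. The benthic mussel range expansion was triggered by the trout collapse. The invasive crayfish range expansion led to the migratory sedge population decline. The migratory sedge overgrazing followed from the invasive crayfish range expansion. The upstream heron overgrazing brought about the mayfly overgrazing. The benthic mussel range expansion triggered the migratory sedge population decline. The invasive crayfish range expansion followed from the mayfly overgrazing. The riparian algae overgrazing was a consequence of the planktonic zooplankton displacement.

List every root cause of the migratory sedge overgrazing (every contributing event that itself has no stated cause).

Tracing upstream from the migratory sedge overgrazing: the migratory sedge overgrazing ← the invasive crayfish range expansion ← the mayfly overgrazing ← the upstream heron overgrazing ← the planktonic zooplankton displacement.
A separate upstream branch: the migratory sedge overgrazing ← the heron recruitment failure ← the trout collapse.
Each of those chain origins has no stated cause.

the planktonic zooplankton displacement, the trout collapse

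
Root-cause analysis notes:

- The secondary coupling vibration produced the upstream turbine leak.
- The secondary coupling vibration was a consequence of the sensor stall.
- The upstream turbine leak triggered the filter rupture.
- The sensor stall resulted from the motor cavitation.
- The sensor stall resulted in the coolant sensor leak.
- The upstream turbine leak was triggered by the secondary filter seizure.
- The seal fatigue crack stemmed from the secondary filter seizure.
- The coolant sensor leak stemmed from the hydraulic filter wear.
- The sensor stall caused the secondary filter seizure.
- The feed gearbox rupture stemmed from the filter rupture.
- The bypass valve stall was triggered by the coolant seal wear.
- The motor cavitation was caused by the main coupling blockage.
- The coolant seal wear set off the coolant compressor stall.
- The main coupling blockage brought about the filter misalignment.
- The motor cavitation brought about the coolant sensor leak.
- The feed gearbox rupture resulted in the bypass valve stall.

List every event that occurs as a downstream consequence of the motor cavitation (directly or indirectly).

the bypass valve stall, the coolant sensor leak, the feed gearbox rupture, the filter rupture, the seal fatigue crack, the secondary coupling vibration, the secondary filter seizure, the sensor stall, the upstream turbine leak

Direct effects: the sensor stall, the coolant sensor leak.
2 steps out: the secondary coupling vibration, the secondary filter seizure.
3 steps out: the upstream turbine leak, the seal fatigue crack.
4 steps out: the filter rupture.
5 steps out: the feed gearbox rupture.
6 steps out: the bypass valve stall.
Not reachable from it: the main coupling blockage, the filter misalignment, the coolant seal wear, the coolant compressor stall, the hydraulic filter wear.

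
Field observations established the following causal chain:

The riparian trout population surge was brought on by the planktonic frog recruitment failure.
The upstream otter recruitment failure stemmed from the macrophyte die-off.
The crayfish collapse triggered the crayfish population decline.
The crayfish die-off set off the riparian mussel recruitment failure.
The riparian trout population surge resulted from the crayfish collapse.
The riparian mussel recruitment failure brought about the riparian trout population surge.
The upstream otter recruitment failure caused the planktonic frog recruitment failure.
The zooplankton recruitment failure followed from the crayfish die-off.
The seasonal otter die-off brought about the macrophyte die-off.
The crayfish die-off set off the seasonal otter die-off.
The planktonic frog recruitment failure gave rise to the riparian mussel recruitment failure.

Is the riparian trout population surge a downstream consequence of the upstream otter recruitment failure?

Yes

There is a causal chain: the upstream otter recruitment failure → the planktonic frog recruitment failure → the riparian trout population surge.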